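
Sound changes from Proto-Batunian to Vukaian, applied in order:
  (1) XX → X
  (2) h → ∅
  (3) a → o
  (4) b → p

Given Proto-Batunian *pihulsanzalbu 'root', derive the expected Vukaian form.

Vukaian: *pihulsanzalbu > piulsanzalbu > piulsonzolbu > piulsonzolpu  (by h-loss, vowel merger, unconditioned shift)

piulsonzolpu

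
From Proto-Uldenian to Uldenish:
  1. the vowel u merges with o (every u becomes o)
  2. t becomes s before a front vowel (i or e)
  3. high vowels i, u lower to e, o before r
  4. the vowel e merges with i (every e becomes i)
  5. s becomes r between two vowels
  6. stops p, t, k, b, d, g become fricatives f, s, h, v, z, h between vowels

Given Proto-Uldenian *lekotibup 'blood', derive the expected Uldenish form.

Uldenish: *lekotibup
  lekotibup → lekotibop   [vowel merger]
  lekotibop → lekosibop   [palatalisation]
  lekosibop (rule 3 does not apply)
  lekosibop → likosibop   [vowel merger]
  likosibop → likoribop   [rhotacism]
  likoribop → lihorivop   [intervocalic lenition]
  giving Uldenish lihorivop.

lihorivop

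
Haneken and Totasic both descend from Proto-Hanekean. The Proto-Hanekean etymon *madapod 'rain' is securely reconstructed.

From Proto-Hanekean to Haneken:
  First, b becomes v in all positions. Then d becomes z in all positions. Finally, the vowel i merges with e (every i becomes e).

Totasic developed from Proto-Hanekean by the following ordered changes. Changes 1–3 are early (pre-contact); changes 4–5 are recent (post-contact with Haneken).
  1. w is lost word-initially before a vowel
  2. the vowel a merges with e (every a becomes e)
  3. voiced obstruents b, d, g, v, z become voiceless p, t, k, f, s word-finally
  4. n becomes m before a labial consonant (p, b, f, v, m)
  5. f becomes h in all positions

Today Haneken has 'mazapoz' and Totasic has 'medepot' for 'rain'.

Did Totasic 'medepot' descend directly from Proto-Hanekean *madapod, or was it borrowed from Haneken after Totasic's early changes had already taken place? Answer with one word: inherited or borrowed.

inherited

If inherited, *madapod would pass through all of Totasic's changes:
Totasic: *madapod > medepod > medepot  (by vowel merger, final devoicing)
If borrowed from Haneken 'mazapoz' after the early changes, it would undergo only the recent ones:
  rule 4 (nasal place assimilation): no change (mazapoz)
  rule 5 (unconditioned shift): no change (mazapoz)
  ⇒ as a loan: mazapoz
Totasic 'medepot' matches the inherited outcome exactly, so it is an inherited cognate, not a loan.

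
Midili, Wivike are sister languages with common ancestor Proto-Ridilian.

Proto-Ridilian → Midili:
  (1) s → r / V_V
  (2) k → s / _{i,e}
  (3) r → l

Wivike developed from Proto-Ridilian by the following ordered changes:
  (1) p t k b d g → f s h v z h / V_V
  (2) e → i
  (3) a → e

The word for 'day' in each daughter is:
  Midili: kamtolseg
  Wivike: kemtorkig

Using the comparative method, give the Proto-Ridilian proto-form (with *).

*kamtorkeg

Position 8: Midili has e, Wivike has i. Midili preserves e here (none of its changes turn any other segment into e), so the proto-segment is *e.
Position 7: Midili has s, Wivike has k. Wivike preserves k here (none of its changes turn any other segment into k), so the proto-segment is *k.
Position 2: Midili has a, Wivike has e. Midili preserves a here (none of its changes turn any other segment into a), so the proto-segment is *a.
This points to *kamtorkeg. Verify forward in each daughter:
Midili: *kamtorkeg > kamtorseg > kamtolseg  (by palatalisation, unconditioned shift)
Wivike: *kamtorkeg
  kamtorkeg (rule 1 does not apply)
  kamtorkeg → kamtorkig   [vowel merger]
  kamtorkig → kemtorkig   [vowel merger]
  giving Wivike kemtorkig.
Only *kamtorkeg yields all of Midili kamtolseg, Wivike kemtorkig.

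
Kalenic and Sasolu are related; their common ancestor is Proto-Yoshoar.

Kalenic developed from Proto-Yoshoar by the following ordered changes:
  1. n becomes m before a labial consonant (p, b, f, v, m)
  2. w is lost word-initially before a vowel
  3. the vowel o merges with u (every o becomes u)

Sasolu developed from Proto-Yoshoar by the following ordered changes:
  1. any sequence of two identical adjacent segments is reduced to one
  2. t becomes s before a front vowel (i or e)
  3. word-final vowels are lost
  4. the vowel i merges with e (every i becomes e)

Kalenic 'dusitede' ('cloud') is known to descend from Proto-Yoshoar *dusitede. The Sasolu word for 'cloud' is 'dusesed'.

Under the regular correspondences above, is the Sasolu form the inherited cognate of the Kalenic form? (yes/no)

Derive the expected Sasolu reflex of *dusitede:
Sasolu: start from *dusitede.
  rule 1: no change — dusitede
  rule 2 (palatalisation): dusitede → dusisede
  rule 3 (apocope): dusisede → dusised
  rule 4 (vowel merger): dusised → dusesed
  ⇒ Sasolu dusesed
Sasolu 'dusesed' matches the regular reflex exactly, so the pair is cognate.

yes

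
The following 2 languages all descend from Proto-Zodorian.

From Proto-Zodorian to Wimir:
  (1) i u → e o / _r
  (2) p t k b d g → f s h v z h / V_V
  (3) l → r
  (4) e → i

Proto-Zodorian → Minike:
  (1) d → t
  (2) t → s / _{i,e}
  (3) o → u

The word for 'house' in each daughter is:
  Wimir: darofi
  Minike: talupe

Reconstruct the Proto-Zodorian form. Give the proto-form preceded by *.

*dalope

Position 4: Wimir has o, Minike has u. Taking the neighbouring segments as reconstructed: Wimir o can only go back to *o; Minike u could go back to *o or *u — the one source consistent with every daughter is *o.
Position 6: Wimir has i, Minike has e. Minike preserves e here (none of its changes turn any other segment into e), so the proto-segment is *e.
Verify the candidate proto-form against each daughter:
Wimir: *dalope
  dalope (rule 1 does not apply)
  dalope → dalofe   [intervocalic lenition]
  dalofe → darofe   [unconditioned shift]
  darofe → darofi   [vowel merger]
  giving Wimir darofi.
Minike: *dalope > talope > talupe  (by unconditioned shift, vowel merger)
*dalope is the unique common source.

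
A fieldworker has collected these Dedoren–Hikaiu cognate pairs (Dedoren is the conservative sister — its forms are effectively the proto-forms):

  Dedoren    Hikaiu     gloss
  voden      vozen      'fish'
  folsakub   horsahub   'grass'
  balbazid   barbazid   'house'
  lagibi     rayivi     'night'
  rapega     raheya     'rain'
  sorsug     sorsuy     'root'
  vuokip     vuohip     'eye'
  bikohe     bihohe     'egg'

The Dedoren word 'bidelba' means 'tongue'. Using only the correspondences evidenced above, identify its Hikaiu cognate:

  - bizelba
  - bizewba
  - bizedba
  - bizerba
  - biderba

bizerba

voden ~ vozen — Dedoren d corresponds to Hikaiu z between vowels (before a front vowel).
balbazid ~ barbazid — Dedoren l corresponds to Hikaiu r after a vowel, before a labial obstruent.
Applying these to Dedoren 'bidelba':
  bidelba → bizelba   (d→z between vowels (before a front vowel))
  bizelba → bizerba   (l→r after a vowel, before a labial obstruent)
So the Hikaiu cognate is 'bizerba'.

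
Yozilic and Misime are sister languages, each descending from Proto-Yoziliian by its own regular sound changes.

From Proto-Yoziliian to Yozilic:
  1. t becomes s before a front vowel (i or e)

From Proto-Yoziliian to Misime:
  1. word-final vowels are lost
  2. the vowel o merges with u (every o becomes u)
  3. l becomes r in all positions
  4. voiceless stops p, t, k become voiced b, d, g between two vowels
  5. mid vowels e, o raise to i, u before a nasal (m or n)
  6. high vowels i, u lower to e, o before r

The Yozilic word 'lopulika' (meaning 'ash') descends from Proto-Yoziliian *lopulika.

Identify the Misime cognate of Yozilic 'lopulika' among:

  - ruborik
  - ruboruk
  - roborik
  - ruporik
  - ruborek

ruborik

Misime: start from *lopulika.
  rule 1 (apocope): lopulika → lopulik
  rule 2 (vowel merger): lopulik → lupulik
  rule 3 (unconditioned shift): lupulik → rupurik
  rule 4 (intervocalic voicing): rupurik → ruburik
  rule 5: no change — ruburik
  rule 6 (pre-rhotic lowering): ruburik → ruborik
  ⇒ Misime ruborik
Among the options, 'ruborik' alone shows every Misime change applied in order.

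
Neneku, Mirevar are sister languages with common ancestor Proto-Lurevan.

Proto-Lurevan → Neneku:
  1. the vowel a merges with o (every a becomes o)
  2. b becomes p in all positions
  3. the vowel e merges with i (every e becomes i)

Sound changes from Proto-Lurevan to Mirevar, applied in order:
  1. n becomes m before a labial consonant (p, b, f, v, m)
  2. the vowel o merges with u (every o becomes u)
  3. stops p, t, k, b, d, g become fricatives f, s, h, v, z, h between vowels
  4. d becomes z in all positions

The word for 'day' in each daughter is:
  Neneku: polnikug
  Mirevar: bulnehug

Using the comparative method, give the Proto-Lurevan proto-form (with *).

*bolnekug

Position 5: Neneku has i, Mirevar has e. Mirevar preserves e here (none of its changes turn any other segment into e), so the proto-segment is *e.
Position 1: Neneku has p, Mirevar has b. Mirevar preserves b here (none of its changes turn any other segment into b), so the proto-segment is *b.
Position 6: Neneku has k, Mirevar has h. Neneku preserves k here (none of its changes turn any other segment into k), so the proto-segment is *k.
Continuing position by position gives *bolnekug; check it forward:
Neneku: *bolnekug
  bolnekug (rule 1 does not apply)
  bolnekug → polnekug   [unconditioned shift]
  polnekug → polnikug   [vowel merger]
  giving Neneku polnikug.
Mirevar: *bolnekug
  bolnekug (rule 1 does not apply)
  bolnekug → bulnekug   [vowel merger]
  bulnekug → bulnehug   [intervocalic lenition]
  bulnehug (rule 4 does not apply)
  giving Mirevar bulnehug.
Only *bolnekug yields all of Neneku polnikug, Mirevar bulnehug.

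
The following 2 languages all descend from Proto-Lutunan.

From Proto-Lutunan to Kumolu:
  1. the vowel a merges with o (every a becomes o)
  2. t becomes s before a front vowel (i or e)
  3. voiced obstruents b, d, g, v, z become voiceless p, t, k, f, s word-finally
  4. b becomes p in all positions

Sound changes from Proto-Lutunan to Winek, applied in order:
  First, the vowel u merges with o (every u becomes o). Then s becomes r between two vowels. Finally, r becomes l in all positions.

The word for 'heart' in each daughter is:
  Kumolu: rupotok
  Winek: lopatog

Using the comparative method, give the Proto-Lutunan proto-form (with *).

*rupatog

Position 2: Kumolu has u, Winek has o. Kumolu preserves u here (none of its changes turn any other segment into u), so the proto-segment is *u.
Position 4: Kumolu has o, Winek has a. Winek preserves a here (none of its changes turn any other segment into a), so the proto-segment is *a.
Verify the candidate proto-form against each daughter:
Kumolu: start from *rupatog.
  rule 1 (vowel merger): rupatog → rupotog
  rule 2: no change — rupotog
  rule 3 (final devoicing): rupotog → rupotok
  rule 4: no change — rupotok
  ⇒ Kumolu rupotok
Winek: *rupatog > ropatog > lopatog  (by vowel merger, unconditioned shift)
No other proto-form is consistent with every reflex, so the reconstruction is *rupatog.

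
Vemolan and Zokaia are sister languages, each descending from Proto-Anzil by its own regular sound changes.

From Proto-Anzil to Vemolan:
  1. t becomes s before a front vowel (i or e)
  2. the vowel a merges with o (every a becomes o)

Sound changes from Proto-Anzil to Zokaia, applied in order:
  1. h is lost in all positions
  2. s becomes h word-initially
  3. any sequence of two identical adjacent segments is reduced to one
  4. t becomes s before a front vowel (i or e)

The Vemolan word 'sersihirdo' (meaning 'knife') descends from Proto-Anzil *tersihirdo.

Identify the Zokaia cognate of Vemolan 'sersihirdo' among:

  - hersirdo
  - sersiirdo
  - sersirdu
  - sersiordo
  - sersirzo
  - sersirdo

sersirdo

Zokaia: start from *tersihirdo.
  rule 1 (h-loss): tersihirdo → tersiirdo
  rule 2: no change — tersiirdo
  rule 3 (degemination): tersiirdo → tersirdo
  rule 4 (palatalisation): tersirdo → sersirdo
  ⇒ Zokaia sersirdo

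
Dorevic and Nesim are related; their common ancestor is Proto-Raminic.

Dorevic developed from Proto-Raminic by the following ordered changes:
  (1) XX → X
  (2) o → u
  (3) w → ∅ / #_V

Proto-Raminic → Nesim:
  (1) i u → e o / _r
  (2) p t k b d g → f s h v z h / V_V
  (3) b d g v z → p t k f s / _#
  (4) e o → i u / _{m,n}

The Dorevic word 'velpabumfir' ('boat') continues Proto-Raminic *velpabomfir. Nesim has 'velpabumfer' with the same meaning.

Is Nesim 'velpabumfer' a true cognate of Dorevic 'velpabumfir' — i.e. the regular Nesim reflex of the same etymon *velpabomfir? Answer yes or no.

no

Derive the expected Nesim reflex of *velpabomfir:
Nesim: *velpabomfir > velpabomfer > velpavomfer > velpavumfer  (by pre-rhotic lowering, intervocalic lenition, pre-nasal raising)
The regular Nesim reflex would be 'velpavumfer', but the attested form is 'velpabumfer'. The correspondence is irregular, so they are not cognates (the Nesim form has a different source).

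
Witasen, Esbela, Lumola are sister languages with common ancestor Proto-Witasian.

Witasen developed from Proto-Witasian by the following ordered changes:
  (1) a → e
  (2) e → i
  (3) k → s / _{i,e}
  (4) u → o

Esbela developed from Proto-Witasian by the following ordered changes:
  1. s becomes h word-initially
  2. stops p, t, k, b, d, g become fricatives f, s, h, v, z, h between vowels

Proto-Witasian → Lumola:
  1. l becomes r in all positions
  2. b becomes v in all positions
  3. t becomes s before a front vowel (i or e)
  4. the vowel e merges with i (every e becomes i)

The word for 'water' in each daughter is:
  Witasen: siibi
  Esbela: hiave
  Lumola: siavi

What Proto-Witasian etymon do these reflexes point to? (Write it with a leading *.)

Position 4: Witasen has b, Esbela has v, Lumola has v. Witasen preserves b here (none of its changes turn any other segment into b), so the proto-segment is *b.
Position 3: Witasen has i, Esbela has a, Lumola has a. Esbela preserves a here (none of its changes turn any other segment into a), so the proto-segment is *a.
This points to *siabe. Verify forward in each daughter:
Witasen: *siabe > siebe > siibi  (by vowel merger, vowel merger)
Esbela: start from *siabe.
  rule 1 (debuccalisation): siabe → hiabe
  rule 2 (intervocalic lenition): hiabe → hiave
  ⇒ Esbela hiave
Lumola: start from *siabe.
  rule 1: no change — siabe
  rule 2 (unconditioned shift): siabe → siave
  rule 3: no change — siave
  rule 4 (vowel merger): siave → siavi
  ⇒ Lumola siavi
*siabe is the unique common source.

*siabe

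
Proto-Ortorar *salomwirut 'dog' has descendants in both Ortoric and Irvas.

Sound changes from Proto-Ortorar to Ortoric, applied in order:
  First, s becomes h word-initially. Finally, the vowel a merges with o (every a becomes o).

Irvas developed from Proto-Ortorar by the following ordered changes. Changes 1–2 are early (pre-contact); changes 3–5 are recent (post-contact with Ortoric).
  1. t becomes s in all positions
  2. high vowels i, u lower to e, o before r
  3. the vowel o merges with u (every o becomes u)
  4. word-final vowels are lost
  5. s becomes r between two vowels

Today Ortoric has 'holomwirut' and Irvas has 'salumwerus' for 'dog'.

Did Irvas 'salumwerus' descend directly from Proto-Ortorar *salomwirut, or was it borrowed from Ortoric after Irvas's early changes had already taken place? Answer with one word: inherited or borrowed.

inherited

If inherited, *salomwirut would pass through all of Irvas's changes:
Irvas: *salomwirut
  salomwirut → salomwirus   [unconditioned shift]
  salomwirus → salomwerus   [pre-rhotic lowering]
  salomwerus → salumwerus   [vowel merger]
  salumwerus (rule 4 does not apply)
  salumwerus (rule 5 does not apply)
  giving Irvas salumwerus.
If borrowed from Ortoric 'holomwirut' after the early changes, it would undergo only the recent ones:
  rule 3 (vowel merger): holomwirut → hulumwirut
  rule 4 (apocope): no change (hulumwirut)
  rule 5 (rhotacism): no change (hulumwirut)
  ⇒ as a loan: hulumwirut
Irvas 'salumwerus' matches the inherited outcome exactly, so it is an inherited cognate, not a loan.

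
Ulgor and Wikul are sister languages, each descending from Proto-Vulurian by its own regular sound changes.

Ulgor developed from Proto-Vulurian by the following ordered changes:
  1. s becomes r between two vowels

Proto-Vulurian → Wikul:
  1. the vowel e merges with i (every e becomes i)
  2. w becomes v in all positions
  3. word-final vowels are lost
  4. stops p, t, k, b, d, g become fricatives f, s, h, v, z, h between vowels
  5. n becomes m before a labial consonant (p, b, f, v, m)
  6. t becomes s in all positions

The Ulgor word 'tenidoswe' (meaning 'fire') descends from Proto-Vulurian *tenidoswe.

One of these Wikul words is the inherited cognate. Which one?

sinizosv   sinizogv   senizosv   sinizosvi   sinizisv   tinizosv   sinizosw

Wikul: *tenidoswe > tinidoswi > tinidosvi > tinidosv > tinizosv > sinizosv  (by vowel merger, unconditioned shift, apocope, intervocalic lenition, unconditioned shift)
Among the options, 'sinizosv' alone shows every Wikul change applied in order.

sinizosv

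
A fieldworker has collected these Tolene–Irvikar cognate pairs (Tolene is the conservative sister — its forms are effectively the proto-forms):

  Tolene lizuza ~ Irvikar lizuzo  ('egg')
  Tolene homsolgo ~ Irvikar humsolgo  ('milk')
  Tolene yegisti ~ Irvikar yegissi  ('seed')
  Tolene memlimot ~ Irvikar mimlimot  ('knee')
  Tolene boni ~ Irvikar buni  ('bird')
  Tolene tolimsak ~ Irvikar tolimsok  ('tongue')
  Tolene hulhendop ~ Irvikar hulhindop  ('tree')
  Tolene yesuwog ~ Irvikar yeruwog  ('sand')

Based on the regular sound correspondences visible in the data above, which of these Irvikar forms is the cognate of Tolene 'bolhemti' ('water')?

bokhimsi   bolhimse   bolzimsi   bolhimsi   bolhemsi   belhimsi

memlimot ~ mimlimot — Tolene e corresponds to Irvikar i after a consonant, before a nasal.
yegisti ~ yegissi — Tolene t corresponds to Irvikar s after a consonant, before a front vowel.
Applying these to Tolene 'bolhemti':
  bolhemti → bolhimti   (e→i after a consonant, before a nasal)
  bolhimti → bolhimsi   (t→s after a consonant, before a front vowel)
So the Irvikar cognate is 'bolhimsi'.

bolhimsi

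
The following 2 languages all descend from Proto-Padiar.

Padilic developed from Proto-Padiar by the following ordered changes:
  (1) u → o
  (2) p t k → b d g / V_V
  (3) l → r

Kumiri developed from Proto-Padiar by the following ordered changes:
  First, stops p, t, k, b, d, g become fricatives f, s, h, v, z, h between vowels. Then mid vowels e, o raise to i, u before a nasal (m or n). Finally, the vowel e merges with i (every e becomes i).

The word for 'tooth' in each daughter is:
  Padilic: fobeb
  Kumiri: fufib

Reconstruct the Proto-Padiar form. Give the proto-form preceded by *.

*fupeb

Position 4: Padilic has e, Kumiri has i. Padilic preserves e here (none of its changes turn any other segment into e), so the proto-segment is *e.
Position 2: Padilic has o, Kumiri has u. Taking the neighbouring segments as reconstructed: Padilic o could go back to *o or *u; Kumiri u can only go back to *u — the one source consistent with every daughter is *u.
Position 3: Padilic has b, Kumiri has f. Taking the neighbouring segments as reconstructed: Padilic b could go back to *p or *b; Kumiri f could go back to *p or *f — the one source consistent with every daughter is *p.
This points to *fupeb. Verify forward in each daughter:
Padilic: start from *fupeb.
  rule 1 (vowel merger): fupeb → fopeb
  rule 2 (intervocalic voicing): fopeb → fobeb
  rule 3: no change — fobeb
  ⇒ Padilic fobeb
Kumiri: *fupeb
  fupeb → fufeb   [intervocalic lenition]
  fufeb (rule 2 does not apply)
  fufeb → fufib   [vowel merger]
  giving Kumiri fufib.
*fupeb is the unique common source.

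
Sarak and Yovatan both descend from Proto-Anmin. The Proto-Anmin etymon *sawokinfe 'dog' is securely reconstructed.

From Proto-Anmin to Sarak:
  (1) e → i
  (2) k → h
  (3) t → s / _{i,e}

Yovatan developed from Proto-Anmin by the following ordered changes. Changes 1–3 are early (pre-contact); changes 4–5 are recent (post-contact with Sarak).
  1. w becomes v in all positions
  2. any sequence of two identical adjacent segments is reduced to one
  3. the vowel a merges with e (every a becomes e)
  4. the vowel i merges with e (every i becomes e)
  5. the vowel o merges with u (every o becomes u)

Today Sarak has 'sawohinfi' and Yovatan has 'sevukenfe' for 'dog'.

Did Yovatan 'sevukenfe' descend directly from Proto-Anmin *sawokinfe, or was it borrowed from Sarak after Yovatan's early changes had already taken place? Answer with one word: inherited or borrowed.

If inherited, *sawokinfe would pass through all of Yovatan's changes:
Yovatan: *sawokinfe > savokinfe > sevokinfe > sevokenfe > sevukenfe  (by unconditioned shift, vowel merger, vowel merger, vowel merger)
If borrowed from Sarak 'sawohinfi' after the early changes, it would undergo only the recent ones:
  rule 4 (vowel merger): sawohinfi → sawohenfe
  rule 5 (vowel merger): sawohenfe → sawuhenfe
  ⇒ as a loan: sawuhenfe
Yovatan 'sevukenfe' matches the inherited outcome exactly, so it is an inherited cognate, not a loan.

inherited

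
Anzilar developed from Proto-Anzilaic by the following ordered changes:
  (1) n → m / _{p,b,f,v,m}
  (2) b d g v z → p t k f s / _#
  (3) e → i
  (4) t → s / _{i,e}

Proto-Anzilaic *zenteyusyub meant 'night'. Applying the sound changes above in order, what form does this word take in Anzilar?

zinsiyusyup

Anzilar: *zenteyusyub > zenteyusyup > zintiyusyup > zinsiyusyup  (by final devoicing, vowel merger, palatalisation)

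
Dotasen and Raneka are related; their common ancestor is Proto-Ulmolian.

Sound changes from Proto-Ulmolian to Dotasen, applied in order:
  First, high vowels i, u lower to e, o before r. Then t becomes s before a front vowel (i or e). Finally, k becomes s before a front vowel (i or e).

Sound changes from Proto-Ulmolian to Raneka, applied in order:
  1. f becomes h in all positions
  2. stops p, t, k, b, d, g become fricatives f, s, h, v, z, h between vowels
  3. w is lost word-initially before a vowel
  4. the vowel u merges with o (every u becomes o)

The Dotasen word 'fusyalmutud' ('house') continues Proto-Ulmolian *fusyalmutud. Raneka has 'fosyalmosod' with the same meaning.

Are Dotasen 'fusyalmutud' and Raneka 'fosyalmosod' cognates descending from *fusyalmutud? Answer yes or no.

no

Derive the expected Raneka reflex of *fusyalmutud:
Raneka: *fusyalmutud > husyalmutud > husyalmusud > hosyalmosod  (by unconditioned shift, intervocalic lenition, vowel merger)
The regular Raneka reflex would be 'hosyalmosod', but the attested form is 'fosyalmosod'. The correspondence is irregular, so they are not cognates (the Raneka form has a different source).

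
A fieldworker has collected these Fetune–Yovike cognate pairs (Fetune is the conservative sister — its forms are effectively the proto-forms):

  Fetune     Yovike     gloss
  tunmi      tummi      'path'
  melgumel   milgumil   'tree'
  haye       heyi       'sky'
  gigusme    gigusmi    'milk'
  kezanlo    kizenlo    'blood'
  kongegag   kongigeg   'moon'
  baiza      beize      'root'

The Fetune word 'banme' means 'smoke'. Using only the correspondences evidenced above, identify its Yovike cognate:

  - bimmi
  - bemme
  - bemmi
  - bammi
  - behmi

kezanlo ~ kizenlo — Fetune a corresponds to Yovike e after a consonant, before a nasal.
tunmi ~ tummi — Fetune n corresponds to Yovike m after a vowel, before a nasal.
haye ~ heyi, gigusme ~ gigusmi — Fetune e corresponds to Yovike i word-finally.
Applying these to Fetune 'banme':
  banme → benme   (a→e after a consonant, before a nasal)
  benme → bemme   (n→m after a vowel, before a nasal)
  bemme → bemmi   (e→i word-finally)
So the Yovike cognate is 'bemmi'.

bemmi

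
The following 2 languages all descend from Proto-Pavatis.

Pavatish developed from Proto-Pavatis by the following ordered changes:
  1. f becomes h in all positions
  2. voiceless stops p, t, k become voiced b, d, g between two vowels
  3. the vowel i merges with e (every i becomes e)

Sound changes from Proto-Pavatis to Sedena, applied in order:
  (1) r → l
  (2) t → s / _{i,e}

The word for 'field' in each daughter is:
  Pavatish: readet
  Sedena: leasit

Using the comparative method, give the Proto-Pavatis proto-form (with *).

*reatit

Position 5: Pavatish has e, Sedena has i. Sedena preserves i here (none of its changes turn any other segment into i), so the proto-segment is *i.
Position 1: Pavatish has r, Sedena has l. Pavatish preserves r here (none of its changes turn any other segment into r), so the proto-segment is *r.
Continuing position by position gives *reatit; check it forward:
Pavatish: *reatit
  reatit (rule 1 does not apply)
  reatit → readit   [intervocalic voicing]
  readit → readet   [vowel merger]
  giving Pavatish readet.
Sedena: *reatit > leatit > leasit  (by unconditioned shift, palatalisation)
*reatit is the unique common source.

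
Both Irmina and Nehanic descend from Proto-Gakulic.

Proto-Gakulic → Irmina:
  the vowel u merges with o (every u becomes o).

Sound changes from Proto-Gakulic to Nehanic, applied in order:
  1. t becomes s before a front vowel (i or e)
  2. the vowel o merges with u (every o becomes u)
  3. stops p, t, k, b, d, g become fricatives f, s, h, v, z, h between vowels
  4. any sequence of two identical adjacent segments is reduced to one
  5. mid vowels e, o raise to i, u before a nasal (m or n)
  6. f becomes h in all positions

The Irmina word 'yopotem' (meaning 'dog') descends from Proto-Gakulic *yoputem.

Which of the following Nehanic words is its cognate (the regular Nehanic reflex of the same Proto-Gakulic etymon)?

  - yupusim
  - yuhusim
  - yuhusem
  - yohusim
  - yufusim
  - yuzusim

yuhusim

Nehanic: start from *yoputem.
  rule 1 (palatalisation): yoputem → yopusem
  rule 2 (vowel merger): yopusem → yupusem
  rule 3 (intervocalic lenition): yupusem → yufusem
  rule 4: no change — yufusem
  rule 5 (pre-nasal raising): yufusem → yufusim
  rule 6 (unconditioned shift): yufusim → yuhusim
  ⇒ Nehanic yuhusim
The other candidates each miss or misapply at least one Nehanic change.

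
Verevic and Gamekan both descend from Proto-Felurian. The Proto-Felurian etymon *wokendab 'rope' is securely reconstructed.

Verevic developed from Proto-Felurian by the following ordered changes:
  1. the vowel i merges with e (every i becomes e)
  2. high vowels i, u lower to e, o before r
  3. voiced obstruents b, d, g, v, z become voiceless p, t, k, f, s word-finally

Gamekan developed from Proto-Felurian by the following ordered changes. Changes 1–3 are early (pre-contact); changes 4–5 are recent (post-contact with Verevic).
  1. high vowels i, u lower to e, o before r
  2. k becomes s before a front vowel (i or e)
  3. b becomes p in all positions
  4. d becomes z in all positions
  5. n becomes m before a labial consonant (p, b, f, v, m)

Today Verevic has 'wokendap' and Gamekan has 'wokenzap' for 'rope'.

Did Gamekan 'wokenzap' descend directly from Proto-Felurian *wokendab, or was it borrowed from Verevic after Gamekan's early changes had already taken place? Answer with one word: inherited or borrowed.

borrowed

If inherited, *wokendab would pass through all of Gamekan's changes:
Gamekan: start from *wokendab.
  rule 1: no change — wokendab
  rule 2 (palatalisation): wokendab → wosendab
  rule 3 (unconditioned shift): wosendab → wosendap
  rule 4 (unconditioned shift): wosendap → wosenzap
  rule 5: no change — wosenzap
  ⇒ Gamekan wosenzap
If borrowed from Verevic 'wokendap' after the early changes, it would undergo only the recent ones:
  rule 4 (unconditioned shift): wokendap → wokenzap
  rule 5 (nasal place assimilation): no change (wokenzap)
  ⇒ as a loan: wokenzap
Gamekan 'wokenzap' matches the loan outcome 'wokenzap', not the inherited 'wosenzap' — it skipped the early Gamekan changes, so it was borrowed from Verevic.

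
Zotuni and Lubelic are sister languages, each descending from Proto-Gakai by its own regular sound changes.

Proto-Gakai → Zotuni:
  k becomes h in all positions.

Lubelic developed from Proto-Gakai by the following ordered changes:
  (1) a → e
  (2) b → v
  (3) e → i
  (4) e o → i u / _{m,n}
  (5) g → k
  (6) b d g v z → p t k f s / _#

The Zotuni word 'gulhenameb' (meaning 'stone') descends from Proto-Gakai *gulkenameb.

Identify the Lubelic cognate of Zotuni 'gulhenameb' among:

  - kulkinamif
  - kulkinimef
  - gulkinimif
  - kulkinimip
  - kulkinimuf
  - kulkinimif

Lubelic: *gulkenameb > gulkenemeb > gulkenemev > gulkinimiv > kulkinimiv > kulkinimif  (by vowel merger, unconditioned shift, vowel merger, unconditioned shift, final devoicing)

kulkinimif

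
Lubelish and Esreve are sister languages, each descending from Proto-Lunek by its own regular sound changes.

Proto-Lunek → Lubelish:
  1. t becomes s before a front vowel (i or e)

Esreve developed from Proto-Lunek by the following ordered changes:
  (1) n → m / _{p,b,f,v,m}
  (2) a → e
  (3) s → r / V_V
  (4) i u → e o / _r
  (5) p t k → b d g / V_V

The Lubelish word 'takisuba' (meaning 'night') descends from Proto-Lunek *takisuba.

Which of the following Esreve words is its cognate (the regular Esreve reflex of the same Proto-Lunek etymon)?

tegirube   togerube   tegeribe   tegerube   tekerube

tegerube

Esreve: *takisuba > tekisube > tekirube > tekerube > tegerube  (by vowel merger, rhotacism, pre-rhotic lowering, intervocalic voicing)
The other candidates each miss or misapply at least one Esreve change.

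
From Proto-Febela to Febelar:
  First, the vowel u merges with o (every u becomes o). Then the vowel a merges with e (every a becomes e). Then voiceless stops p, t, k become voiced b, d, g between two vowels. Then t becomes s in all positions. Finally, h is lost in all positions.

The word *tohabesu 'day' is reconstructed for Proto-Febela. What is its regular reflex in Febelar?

Febelar: *tohabesu > tohabeso > tohebeso > sohebeso > soebeso  (by vowel merger, vowel merger, unconditioned shift, h-loss)

soebeso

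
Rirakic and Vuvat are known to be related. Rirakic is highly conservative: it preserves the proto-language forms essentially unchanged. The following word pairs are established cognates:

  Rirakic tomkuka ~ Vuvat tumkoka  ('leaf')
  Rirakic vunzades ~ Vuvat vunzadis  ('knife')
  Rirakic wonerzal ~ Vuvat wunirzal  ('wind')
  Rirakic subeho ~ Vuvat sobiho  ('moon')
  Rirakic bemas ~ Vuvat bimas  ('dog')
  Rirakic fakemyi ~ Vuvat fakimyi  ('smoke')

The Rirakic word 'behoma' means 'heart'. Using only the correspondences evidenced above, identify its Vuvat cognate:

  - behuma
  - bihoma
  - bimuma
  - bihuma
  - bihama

vunzades ~ vunzadis, subeho ~ sobiho — Rirakic e corresponds to Vuvat i after a consonant, before a consonant other than r, m, n, p, b, f, v.
tomkuka ~ tumkoka — Rirakic o corresponds to Vuvat u after a consonant, before a nasal.
Applying these to Rirakic 'behoma':
  behoma → bihoma   (e→i after a consonant, before a consonant other than r, m, n, p, b, f, v)
  bihoma → bihuma   (o→u after a consonant, before a nasal)
So the Vuvat cognate is 'bihuma'.

bihuma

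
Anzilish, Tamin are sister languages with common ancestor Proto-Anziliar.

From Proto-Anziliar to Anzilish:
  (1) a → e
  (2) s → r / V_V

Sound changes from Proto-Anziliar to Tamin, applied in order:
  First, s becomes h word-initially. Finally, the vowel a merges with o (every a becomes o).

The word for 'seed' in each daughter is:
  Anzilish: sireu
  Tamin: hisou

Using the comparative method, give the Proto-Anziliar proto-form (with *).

Position 1: Anzilish has s, Tamin has h. Anzilish preserves s here (none of its changes turn any other segment into s), so the proto-segment is *s.
Position 4: Anzilish has e, Tamin has o. Taking the neighbouring segments as reconstructed: Anzilish e could go back to *a or *e; Tamin o could go back to *a or *o — the one source consistent with every daughter is *a.
Position 3: Anzilish has r, Tamin has s. Tamin preserves s here (none of its changes turn any other segment into s), so the proto-segment is *s.
Continuing position by position gives *sisau; check it forward:
Anzilish: *sisau
  sisau → siseu   [vowel merger]
  siseu → sireu   [rhotacism]
  giving Anzilish sireu.
Tamin: start from *sisau.
  rule 1 (debuccalisation): sisau → hisau
  rule 2 (vowel merger): hisau → hisou
  ⇒ Tamin hisou
No other proto-form is consistent with every reflex, so the reconstruction is *sisau.

*sisau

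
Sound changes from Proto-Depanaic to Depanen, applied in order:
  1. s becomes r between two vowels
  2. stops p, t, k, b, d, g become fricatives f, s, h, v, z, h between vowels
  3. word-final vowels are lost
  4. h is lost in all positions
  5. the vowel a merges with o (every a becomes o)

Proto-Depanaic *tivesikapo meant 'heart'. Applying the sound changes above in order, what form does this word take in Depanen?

Depanen: *tivesikapo > tiverikapo > tiverihafo > tiverihaf > tiveriaf > tiveriof  (by rhotacism, intervocalic lenition, apocope, h-loss, vowel merger)

tiveriof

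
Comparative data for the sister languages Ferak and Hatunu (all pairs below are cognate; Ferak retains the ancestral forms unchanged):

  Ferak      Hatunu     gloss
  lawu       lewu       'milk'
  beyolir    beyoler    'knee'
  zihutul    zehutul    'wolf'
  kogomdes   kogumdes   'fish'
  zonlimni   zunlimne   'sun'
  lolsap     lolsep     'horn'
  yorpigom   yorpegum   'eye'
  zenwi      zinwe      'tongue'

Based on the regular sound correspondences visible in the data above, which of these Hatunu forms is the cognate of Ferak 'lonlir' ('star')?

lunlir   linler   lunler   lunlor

zonlimni ~ zunlimne — Ferak o corresponds to Hatunu u after a consonant, before a nasal.
beyolir ~ beyoler — Ferak i corresponds to Hatunu e after a consonant, before r.
Applying these to Ferak 'lonlir':
  lonlir → lunlir   (o→u after a consonant, before a nasal)
  lunlir → lunler   (i→e after a consonant, before r)
So the Hatunu cognate is 'lunler'.

lunler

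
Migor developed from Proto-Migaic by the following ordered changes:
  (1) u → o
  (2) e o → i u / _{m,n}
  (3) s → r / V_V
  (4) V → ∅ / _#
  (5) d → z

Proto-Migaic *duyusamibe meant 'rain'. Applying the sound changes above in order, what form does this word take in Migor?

Migor: start from *duyusamibe.
  rule 1 (vowel merger): duyusamibe → doyosamibe
  rule 2: no change — doyosamibe
  rule 3 (rhotacism): doyosamibe → doyoramibe
  rule 4 (apocope): doyoramibe → doyoramib
  rule 5 (unconditioned shift): doyoramib → zoyoramib
  ⇒ Migor zoyoramib

zoyoramib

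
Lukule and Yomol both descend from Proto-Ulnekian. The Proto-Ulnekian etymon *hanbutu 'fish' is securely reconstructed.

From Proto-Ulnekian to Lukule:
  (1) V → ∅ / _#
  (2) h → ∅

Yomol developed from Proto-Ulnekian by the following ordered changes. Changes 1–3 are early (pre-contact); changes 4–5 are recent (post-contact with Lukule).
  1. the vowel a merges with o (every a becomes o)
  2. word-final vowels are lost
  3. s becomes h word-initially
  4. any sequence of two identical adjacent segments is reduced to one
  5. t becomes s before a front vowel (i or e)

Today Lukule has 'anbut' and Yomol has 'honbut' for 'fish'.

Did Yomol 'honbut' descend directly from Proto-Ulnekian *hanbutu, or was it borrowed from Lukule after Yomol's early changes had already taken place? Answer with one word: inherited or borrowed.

inherited

If inherited, *hanbutu would pass through all of Yomol's changes:
Yomol: *hanbutu
  hanbutu → honbutu   [vowel merger]
  honbutu → honbut   [apocope]
  honbut (rule 3 does not apply)
  honbut (rule 4 does not apply)
  honbut (rule 5 does not apply)
  giving Yomol honbut.
If borrowed from Lukule 'anbut' after the early changes, it would undergo only the recent ones:
  rule 4 (degemination): no change (anbut)
  rule 5 (palatalisation): no change (anbut)
  ⇒ as a loan: anbut
Yomol 'honbut' matches the inherited outcome exactly, so it is an inherited cognate, not a loan.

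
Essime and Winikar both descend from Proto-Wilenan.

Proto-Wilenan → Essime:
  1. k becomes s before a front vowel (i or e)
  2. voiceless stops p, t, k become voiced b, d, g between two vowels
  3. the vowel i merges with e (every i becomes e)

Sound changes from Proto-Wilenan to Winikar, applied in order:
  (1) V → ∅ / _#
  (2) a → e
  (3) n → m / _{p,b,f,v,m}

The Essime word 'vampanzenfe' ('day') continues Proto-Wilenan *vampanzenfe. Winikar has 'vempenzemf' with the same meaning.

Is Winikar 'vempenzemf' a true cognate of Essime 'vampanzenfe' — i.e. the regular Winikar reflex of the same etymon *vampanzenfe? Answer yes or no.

yes

Derive the expected Winikar reflex of *vampanzenfe:
Winikar: *vampanzenfe
  vampanzenfe → vampanzenf   [apocope]
  vampanzenf → vempenzenf   [vowel merger]
  vempenzenf → vempenzemf   [nasal place assimilation]
  giving Winikar vempenzemf.
Winikar 'vempenzemf' matches the regular reflex exactly, so the pair is cognate.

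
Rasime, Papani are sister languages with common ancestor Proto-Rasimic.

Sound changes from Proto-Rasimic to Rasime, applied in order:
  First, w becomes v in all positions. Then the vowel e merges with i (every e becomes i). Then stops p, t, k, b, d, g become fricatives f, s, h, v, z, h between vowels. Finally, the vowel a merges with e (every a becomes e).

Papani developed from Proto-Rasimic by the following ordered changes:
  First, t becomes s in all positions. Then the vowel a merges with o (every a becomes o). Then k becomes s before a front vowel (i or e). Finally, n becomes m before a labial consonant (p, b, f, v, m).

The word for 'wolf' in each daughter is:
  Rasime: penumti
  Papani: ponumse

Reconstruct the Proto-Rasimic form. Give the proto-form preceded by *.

Position 7: Rasime has i, Papani has e. Papani preserves e here (none of its changes turn any other segment into e), so the proto-segment is *e.
Position 2: Rasime has e, Papani has o. In Rasime, e can only continue *a, so the proto-segment is *a.
This points to *panumte. Verify forward in each daughter:
Rasime: start from *panumte.
  rule 1: no change — panumte
  rule 2 (vowel merger): panumte → panumti
  rule 3: no change — panumti
  rule 4 (vowel merger): panumti → penumti
  ⇒ Rasime penumti
Papani: start from *panumte.
  rule 1 (unconditioned shift): panumte → panumse
  rule 2 (vowel merger): panumse → ponumse
  rule 3: no change — ponumse
  rule 4: no change — ponumse
  ⇒ Papani ponumse
No other proto-form is consistent with every reflex, so the reconstruction is *panumte.

*panumte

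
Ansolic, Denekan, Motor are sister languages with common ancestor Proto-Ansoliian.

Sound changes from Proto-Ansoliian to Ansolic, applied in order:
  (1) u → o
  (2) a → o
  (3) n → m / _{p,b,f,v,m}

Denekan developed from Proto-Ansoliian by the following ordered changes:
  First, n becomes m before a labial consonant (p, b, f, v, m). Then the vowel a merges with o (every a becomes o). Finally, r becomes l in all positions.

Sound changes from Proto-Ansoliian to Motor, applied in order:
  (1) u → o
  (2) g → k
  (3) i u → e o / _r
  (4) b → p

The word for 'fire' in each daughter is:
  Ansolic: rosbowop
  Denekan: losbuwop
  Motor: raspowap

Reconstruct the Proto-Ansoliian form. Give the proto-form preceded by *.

Position 7: Ansolic has o, Denekan has o, Motor has a. Motor preserves a here (none of its changes turn any other segment into a), so the proto-segment is *a.
Position 2: Ansolic has o, Denekan has o, Motor has a. Motor preserves a here (none of its changes turn any other segment into a), so the proto-segment is *a.
This points to *rasbuwap. Verify forward in each daughter:
Ansolic: *rasbuwap
  rasbuwap → rasbowap   [vowel merger]
  rasbowap → rosbowop   [vowel merger]
  rosbowop (rule 3 does not apply)
  giving Ansolic rosbowop.
Denekan: *rasbuwap
  rasbuwap (rule 1 does not apply)
  rasbuwap → rosbuwop   [vowel merger]
  rosbuwop → losbuwop   [unconditioned shift]
  giving Denekan losbuwop.
Motor: *rasbuwap
  rasbuwap → rasbowap   [vowel merger]
  rasbowap (rule 2 does not apply)
  rasbowap (rule 3 does not apply)
  rasbowap → raspowap   [unconditioned shift]
  giving Motor raspowap.
*rasbuwap is the unique common source.

*rasbuwap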